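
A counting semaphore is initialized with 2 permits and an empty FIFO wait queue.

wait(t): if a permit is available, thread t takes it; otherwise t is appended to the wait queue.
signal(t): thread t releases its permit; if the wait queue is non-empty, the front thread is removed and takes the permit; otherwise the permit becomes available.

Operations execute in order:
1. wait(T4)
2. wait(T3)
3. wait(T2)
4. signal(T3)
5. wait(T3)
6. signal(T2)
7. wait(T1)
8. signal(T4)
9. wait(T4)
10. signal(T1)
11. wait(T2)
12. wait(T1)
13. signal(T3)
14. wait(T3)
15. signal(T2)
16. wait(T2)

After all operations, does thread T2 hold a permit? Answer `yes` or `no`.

Step 1: wait(T4) -> count=1 queue=[] holders={T4}
Step 2: wait(T3) -> count=0 queue=[] holders={T3,T4}
Step 3: wait(T2) -> count=0 queue=[T2] holders={T3,T4}
Step 4: signal(T3) -> count=0 queue=[] holders={T2,T4}
Step 5: wait(T3) -> count=0 queue=[T3] holders={T2,T4}
Step 6: signal(T2) -> count=0 queue=[] holders={T3,T4}
Step 7: wait(T1) -> count=0 queue=[T1] holders={T3,T4}
Step 8: signal(T4) -> count=0 queue=[] holders={T1,T3}
Step 9: wait(T4) -> count=0 queue=[T4] holders={T1,T3}
Step 10: signal(T1) -> count=0 queue=[] holders={T3,T4}
Step 11: wait(T2) -> count=0 queue=[T2] holders={T3,T4}
Step 12: wait(T1) -> count=0 queue=[T2,T1] holders={T3,T4}
Step 13: signal(T3) -> count=0 queue=[T1] holders={T2,T4}
Step 14: wait(T3) -> count=0 queue=[T1,T3] holders={T2,T4}
Step 15: signal(T2) -> count=0 queue=[T3] holders={T1,T4}
Step 16: wait(T2) -> count=0 queue=[T3,T2] holders={T1,T4}
Final holders: {T1,T4} -> T2 not in holders

Answer: no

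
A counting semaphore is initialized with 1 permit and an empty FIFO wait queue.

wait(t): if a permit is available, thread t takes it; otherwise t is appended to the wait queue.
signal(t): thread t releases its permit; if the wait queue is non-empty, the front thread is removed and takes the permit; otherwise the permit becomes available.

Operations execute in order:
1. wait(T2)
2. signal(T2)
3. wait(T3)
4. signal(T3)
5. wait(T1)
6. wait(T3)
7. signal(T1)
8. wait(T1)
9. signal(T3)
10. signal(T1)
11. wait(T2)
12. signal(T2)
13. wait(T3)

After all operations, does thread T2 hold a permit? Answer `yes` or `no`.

Answer: no

Derivation:
Step 1: wait(T2) -> count=0 queue=[] holders={T2}
Step 2: signal(T2) -> count=1 queue=[] holders={none}
Step 3: wait(T3) -> count=0 queue=[] holders={T3}
Step 4: signal(T3) -> count=1 queue=[] holders={none}
Step 5: wait(T1) -> count=0 queue=[] holders={T1}
Step 6: wait(T3) -> count=0 queue=[T3] holders={T1}
Step 7: signal(T1) -> count=0 queue=[] holders={T3}
Step 8: wait(T1) -> count=0 queue=[T1] holders={T3}
Step 9: signal(T3) -> count=0 queue=[] holders={T1}
Step 10: signal(T1) -> count=1 queue=[] holders={none}
Step 11: wait(T2) -> count=0 queue=[] holders={T2}
Step 12: signal(T2) -> count=1 queue=[] holders={none}
Step 13: wait(T3) -> count=0 queue=[] holders={T3}
Final holders: {T3} -> T2 not in holders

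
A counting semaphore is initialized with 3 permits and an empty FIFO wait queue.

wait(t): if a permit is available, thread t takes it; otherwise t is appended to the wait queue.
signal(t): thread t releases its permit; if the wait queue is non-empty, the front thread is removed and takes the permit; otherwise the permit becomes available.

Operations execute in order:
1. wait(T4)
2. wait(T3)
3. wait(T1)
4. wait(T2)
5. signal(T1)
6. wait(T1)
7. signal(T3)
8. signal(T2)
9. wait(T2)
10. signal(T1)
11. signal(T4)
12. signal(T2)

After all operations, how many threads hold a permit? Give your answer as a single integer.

Step 1: wait(T4) -> count=2 queue=[] holders={T4}
Step 2: wait(T3) -> count=1 queue=[] holders={T3,T4}
Step 3: wait(T1) -> count=0 queue=[] holders={T1,T3,T4}
Step 4: wait(T2) -> count=0 queue=[T2] holders={T1,T3,T4}
Step 5: signal(T1) -> count=0 queue=[] holders={T2,T3,T4}
Step 6: wait(T1) -> count=0 queue=[T1] holders={T2,T3,T4}
Step 7: signal(T3) -> count=0 queue=[] holders={T1,T2,T4}
Step 8: signal(T2) -> count=1 queue=[] holders={T1,T4}
Step 9: wait(T2) -> count=0 queue=[] holders={T1,T2,T4}
Step 10: signal(T1) -> count=1 queue=[] holders={T2,T4}
Step 11: signal(T4) -> count=2 queue=[] holders={T2}
Step 12: signal(T2) -> count=3 queue=[] holders={none}
Final holders: {none} -> 0 thread(s)

Answer: 0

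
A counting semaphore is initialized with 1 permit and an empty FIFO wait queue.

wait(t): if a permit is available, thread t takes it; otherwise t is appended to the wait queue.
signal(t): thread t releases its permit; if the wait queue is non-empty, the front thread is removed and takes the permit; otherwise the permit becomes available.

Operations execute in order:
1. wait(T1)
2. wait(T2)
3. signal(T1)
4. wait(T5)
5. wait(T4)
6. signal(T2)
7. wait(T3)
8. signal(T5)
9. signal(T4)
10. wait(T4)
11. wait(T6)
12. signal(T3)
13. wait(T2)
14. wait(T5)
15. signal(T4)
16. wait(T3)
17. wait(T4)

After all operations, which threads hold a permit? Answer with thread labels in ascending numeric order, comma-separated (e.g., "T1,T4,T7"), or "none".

Step 1: wait(T1) -> count=0 queue=[] holders={T1}
Step 2: wait(T2) -> count=0 queue=[T2] holders={T1}
Step 3: signal(T1) -> count=0 queue=[] holders={T2}
Step 4: wait(T5) -> count=0 queue=[T5] holders={T2}
Step 5: wait(T4) -> count=0 queue=[T5,T4] holders={T2}
Step 6: signal(T2) -> count=0 queue=[T4] holders={T5}
Step 7: wait(T3) -> count=0 queue=[T4,T3] holders={T5}
Step 8: signal(T5) -> count=0 queue=[T3] holders={T4}
Step 9: signal(T4) -> count=0 queue=[] holders={T3}
Step 10: wait(T4) -> count=0 queue=[T4] holders={T3}
Step 11: wait(T6) -> count=0 queue=[T4,T6] holders={T3}
Step 12: signal(T3) -> count=0 queue=[T6] holders={T4}
Step 13: wait(T2) -> count=0 queue=[T6,T2] holders={T4}
Step 14: wait(T5) -> count=0 queue=[T6,T2,T5] holders={T4}
Step 15: signal(T4) -> count=0 queue=[T2,T5] holders={T6}
Step 16: wait(T3) -> count=0 queue=[T2,T5,T3] holders={T6}
Step 17: wait(T4) -> count=0 queue=[T2,T5,T3,T4] holders={T6}
Final holders: T6

Answer: T6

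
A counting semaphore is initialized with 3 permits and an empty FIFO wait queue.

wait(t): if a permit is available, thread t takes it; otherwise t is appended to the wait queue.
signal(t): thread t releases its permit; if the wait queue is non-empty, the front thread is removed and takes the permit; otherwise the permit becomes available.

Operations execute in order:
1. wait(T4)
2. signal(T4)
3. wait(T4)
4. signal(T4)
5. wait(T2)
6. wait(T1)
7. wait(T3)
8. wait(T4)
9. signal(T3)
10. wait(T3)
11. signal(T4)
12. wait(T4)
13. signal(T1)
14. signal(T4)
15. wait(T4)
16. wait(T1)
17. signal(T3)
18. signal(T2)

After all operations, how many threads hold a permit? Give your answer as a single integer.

Step 1: wait(T4) -> count=2 queue=[] holders={T4}
Step 2: signal(T4) -> count=3 queue=[] holders={none}
Step 3: wait(T4) -> count=2 queue=[] holders={T4}
Step 4: signal(T4) -> count=3 queue=[] holders={none}
Step 5: wait(T2) -> count=2 queue=[] holders={T2}
Step 6: wait(T1) -> count=1 queue=[] holders={T1,T2}
Step 7: wait(T3) -> count=0 queue=[] holders={T1,T2,T3}
Step 8: wait(T4) -> count=0 queue=[T4] holders={T1,T2,T3}
Step 9: signal(T3) -> count=0 queue=[] holders={T1,T2,T4}
Step 10: wait(T3) -> count=0 queue=[T3] holders={T1,T2,T4}
Step 11: signal(T4) -> count=0 queue=[] holders={T1,T2,T3}
Step 12: wait(T4) -> count=0 queue=[T4] holders={T1,T2,T3}
Step 13: signal(T1) -> count=0 queue=[] holders={T2,T3,T4}
Step 14: signal(T4) -> count=1 queue=[] holders={T2,T3}
Step 15: wait(T4) -> count=0 queue=[] holders={T2,T3,T4}
Step 16: wait(T1) -> count=0 queue=[T1] holders={T2,T3,T4}
Step 17: signal(T3) -> count=0 queue=[] holders={T1,T2,T4}
Step 18: signal(T2) -> count=1 queue=[] holders={T1,T4}
Final holders: {T1,T4} -> 2 thread(s)

Answer: 2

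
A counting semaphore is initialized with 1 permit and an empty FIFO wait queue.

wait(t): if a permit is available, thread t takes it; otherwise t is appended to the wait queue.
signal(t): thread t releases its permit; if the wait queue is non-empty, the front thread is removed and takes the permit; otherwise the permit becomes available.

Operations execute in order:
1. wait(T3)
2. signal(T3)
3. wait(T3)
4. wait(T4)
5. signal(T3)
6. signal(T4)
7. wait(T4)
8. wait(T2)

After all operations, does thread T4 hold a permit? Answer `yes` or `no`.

Answer: yes

Derivation:
Step 1: wait(T3) -> count=0 queue=[] holders={T3}
Step 2: signal(T3) -> count=1 queue=[] holders={none}
Step 3: wait(T3) -> count=0 queue=[] holders={T3}
Step 4: wait(T4) -> count=0 queue=[T4] holders={T3}
Step 5: signal(T3) -> count=0 queue=[] holders={T4}
Step 6: signal(T4) -> count=1 queue=[] holders={none}
Step 7: wait(T4) -> count=0 queue=[] holders={T4}
Step 8: wait(T2) -> count=0 queue=[T2] holders={T4}
Final holders: {T4} -> T4 in holders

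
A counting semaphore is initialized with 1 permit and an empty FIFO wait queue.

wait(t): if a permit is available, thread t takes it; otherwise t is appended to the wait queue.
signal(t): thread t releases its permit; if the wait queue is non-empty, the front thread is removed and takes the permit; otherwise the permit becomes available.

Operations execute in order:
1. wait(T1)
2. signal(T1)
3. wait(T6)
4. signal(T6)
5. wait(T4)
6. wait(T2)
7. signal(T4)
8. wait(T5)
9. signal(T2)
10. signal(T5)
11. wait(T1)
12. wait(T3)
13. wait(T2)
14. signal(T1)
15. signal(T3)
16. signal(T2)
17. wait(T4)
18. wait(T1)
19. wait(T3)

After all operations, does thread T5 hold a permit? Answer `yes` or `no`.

Answer: no

Derivation:
Step 1: wait(T1) -> count=0 queue=[] holders={T1}
Step 2: signal(T1) -> count=1 queue=[] holders={none}
Step 3: wait(T6) -> count=0 queue=[] holders={T6}
Step 4: signal(T6) -> count=1 queue=[] holders={none}
Step 5: wait(T4) -> count=0 queue=[] holders={T4}
Step 6: wait(T2) -> count=0 queue=[T2] holders={T4}
Step 7: signal(T4) -> count=0 queue=[] holders={T2}
Step 8: wait(T5) -> count=0 queue=[T5] holders={T2}
Step 9: signal(T2) -> count=0 queue=[] holders={T5}
Step 10: signal(T5) -> count=1 queue=[] holders={none}
Step 11: wait(T1) -> count=0 queue=[] holders={T1}
Step 12: wait(T3) -> count=0 queue=[T3] holders={T1}
Step 13: wait(T2) -> count=0 queue=[T3,T2] holders={T1}
Step 14: signal(T1) -> count=0 queue=[T2] holders={T3}
Step 15: signal(T3) -> count=0 queue=[] holders={T2}
Step 16: signal(T2) -> count=1 queue=[] holders={none}
Step 17: wait(T4) -> count=0 queue=[] holders={T4}
Step 18: wait(T1) -> count=0 queue=[T1] holders={T4}
Step 19: wait(T3) -> count=0 queue=[T1,T3] holders={T4}
Final holders: {T4} -> T5 not in holders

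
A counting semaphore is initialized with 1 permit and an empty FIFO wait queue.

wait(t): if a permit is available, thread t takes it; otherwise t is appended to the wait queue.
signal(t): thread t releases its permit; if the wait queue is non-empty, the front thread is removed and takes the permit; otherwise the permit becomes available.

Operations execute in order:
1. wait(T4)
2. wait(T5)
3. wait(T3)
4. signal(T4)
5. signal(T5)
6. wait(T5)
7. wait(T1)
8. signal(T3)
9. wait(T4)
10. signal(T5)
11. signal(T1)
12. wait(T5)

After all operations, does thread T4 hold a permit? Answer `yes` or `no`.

Step 1: wait(T4) -> count=0 queue=[] holders={T4}
Step 2: wait(T5) -> count=0 queue=[T5] holders={T4}
Step 3: wait(T3) -> count=0 queue=[T5,T3] holders={T4}
Step 4: signal(T4) -> count=0 queue=[T3] holders={T5}
Step 5: signal(T5) -> count=0 queue=[] holders={T3}
Step 6: wait(T5) -> count=0 queue=[T5] holders={T3}
Step 7: wait(T1) -> count=0 queue=[T5,T1] holders={T3}
Step 8: signal(T3) -> count=0 queue=[T1] holders={T5}
Step 9: wait(T4) -> count=0 queue=[T1,T4] holders={T5}
Step 10: signal(T5) -> count=0 queue=[T4] holders={T1}
Step 11: signal(T1) -> count=0 queue=[] holders={T4}
Step 12: wait(T5) -> count=0 queue=[T5] holders={T4}
Final holders: {T4} -> T4 in holders

Answer: yes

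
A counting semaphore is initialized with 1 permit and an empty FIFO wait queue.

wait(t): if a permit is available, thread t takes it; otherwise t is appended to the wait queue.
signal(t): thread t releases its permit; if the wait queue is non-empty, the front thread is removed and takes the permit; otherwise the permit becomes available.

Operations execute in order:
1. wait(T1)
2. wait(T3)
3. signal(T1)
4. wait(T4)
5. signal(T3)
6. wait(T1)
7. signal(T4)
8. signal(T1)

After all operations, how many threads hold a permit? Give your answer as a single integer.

Answer: 0

Derivation:
Step 1: wait(T1) -> count=0 queue=[] holders={T1}
Step 2: wait(T3) -> count=0 queue=[T3] holders={T1}
Step 3: signal(T1) -> count=0 queue=[] holders={T3}
Step 4: wait(T4) -> count=0 queue=[T4] holders={T3}
Step 5: signal(T3) -> count=0 queue=[] holders={T4}
Step 6: wait(T1) -> count=0 queue=[T1] holders={T4}
Step 7: signal(T4) -> count=0 queue=[] holders={T1}
Step 8: signal(T1) -> count=1 queue=[] holders={none}
Final holders: {none} -> 0 thread(s)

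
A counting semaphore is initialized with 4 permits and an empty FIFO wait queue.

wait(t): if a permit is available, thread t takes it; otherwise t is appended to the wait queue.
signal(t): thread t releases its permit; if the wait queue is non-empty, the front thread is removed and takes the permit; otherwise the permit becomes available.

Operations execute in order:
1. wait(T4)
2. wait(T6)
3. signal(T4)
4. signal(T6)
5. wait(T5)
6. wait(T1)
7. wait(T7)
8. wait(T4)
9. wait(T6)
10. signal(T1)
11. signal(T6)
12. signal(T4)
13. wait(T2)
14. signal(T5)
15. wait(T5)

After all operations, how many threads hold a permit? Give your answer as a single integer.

Step 1: wait(T4) -> count=3 queue=[] holders={T4}
Step 2: wait(T6) -> count=2 queue=[] holders={T4,T6}
Step 3: signal(T4) -> count=3 queue=[] holders={T6}
Step 4: signal(T6) -> count=4 queue=[] holders={none}
Step 5: wait(T5) -> count=3 queue=[] holders={T5}
Step 6: wait(T1) -> count=2 queue=[] holders={T1,T5}
Step 7: wait(T7) -> count=1 queue=[] holders={T1,T5,T7}
Step 8: wait(T4) -> count=0 queue=[] holders={T1,T4,T5,T7}
Step 9: wait(T6) -> count=0 queue=[T6] holders={T1,T4,T5,T7}
Step 10: signal(T1) -> count=0 queue=[] holders={T4,T5,T6,T7}
Step 11: signal(T6) -> count=1 queue=[] holders={T4,T5,T7}
Step 12: signal(T4) -> count=2 queue=[] holders={T5,T7}
Step 13: wait(T2) -> count=1 queue=[] holders={T2,T5,T7}
Step 14: signal(T5) -> count=2 queue=[] holders={T2,T7}
Step 15: wait(T5) -> count=1 queue=[] holders={T2,T5,T7}
Final holders: {T2,T5,T7} -> 3 thread(s)

Answer: 3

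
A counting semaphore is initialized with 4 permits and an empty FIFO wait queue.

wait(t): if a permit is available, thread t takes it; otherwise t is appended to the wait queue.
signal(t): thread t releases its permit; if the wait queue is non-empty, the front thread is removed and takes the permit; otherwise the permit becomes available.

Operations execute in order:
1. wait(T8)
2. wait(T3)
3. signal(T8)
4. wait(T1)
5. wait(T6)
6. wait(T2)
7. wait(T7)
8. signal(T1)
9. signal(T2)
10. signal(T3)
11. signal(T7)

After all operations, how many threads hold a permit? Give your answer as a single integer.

Step 1: wait(T8) -> count=3 queue=[] holders={T8}
Step 2: wait(T3) -> count=2 queue=[] holders={T3,T8}
Step 3: signal(T8) -> count=3 queue=[] holders={T3}
Step 4: wait(T1) -> count=2 queue=[] holders={T1,T3}
Step 5: wait(T6) -> count=1 queue=[] holders={T1,T3,T6}
Step 6: wait(T2) -> count=0 queue=[] holders={T1,T2,T3,T6}
Step 7: wait(T7) -> count=0 queue=[T7] holders={T1,T2,T3,T6}
Step 8: signal(T1) -> count=0 queue=[] holders={T2,T3,T6,T7}
Step 9: signal(T2) -> count=1 queue=[] holders={T3,T6,T7}
Step 10: signal(T3) -> count=2 queue=[] holders={T6,T7}
Step 11: signal(T7) -> count=3 queue=[] holders={T6}
Final holders: {T6} -> 1 thread(s)

Answer: 1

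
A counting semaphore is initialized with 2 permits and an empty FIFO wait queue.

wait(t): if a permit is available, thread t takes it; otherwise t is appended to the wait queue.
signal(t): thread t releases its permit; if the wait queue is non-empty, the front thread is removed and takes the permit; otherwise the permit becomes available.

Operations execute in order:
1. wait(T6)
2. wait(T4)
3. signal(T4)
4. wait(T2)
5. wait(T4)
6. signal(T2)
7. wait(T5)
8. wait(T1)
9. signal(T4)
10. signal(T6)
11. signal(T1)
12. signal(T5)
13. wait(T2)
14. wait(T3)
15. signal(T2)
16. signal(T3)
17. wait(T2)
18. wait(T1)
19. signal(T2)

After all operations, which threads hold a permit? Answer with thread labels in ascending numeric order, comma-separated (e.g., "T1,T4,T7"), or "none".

Step 1: wait(T6) -> count=1 queue=[] holders={T6}
Step 2: wait(T4) -> count=0 queue=[] holders={T4,T6}
Step 3: signal(T4) -> count=1 queue=[] holders={T6}
Step 4: wait(T2) -> count=0 queue=[] holders={T2,T6}
Step 5: wait(T4) -> count=0 queue=[T4] holders={T2,T6}
Step 6: signal(T2) -> count=0 queue=[] holders={T4,T6}
Step 7: wait(T5) -> count=0 queue=[T5] holders={T4,T6}
Step 8: wait(T1) -> count=0 queue=[T5,T1] holders={T4,T6}
Step 9: signal(T4) -> count=0 queue=[T1] holders={T5,T6}
Step 10: signal(T6) -> count=0 queue=[] holders={T1,T5}
Step 11: signal(T1) -> count=1 queue=[] holders={T5}
Step 12: signal(T5) -> count=2 queue=[] holders={none}
Step 13: wait(T2) -> count=1 queue=[] holders={T2}
Step 14: wait(T3) -> count=0 queue=[] holders={T2,T3}
Step 15: signal(T2) -> count=1 queue=[] holders={T3}
Step 16: signal(T3) -> count=2 queue=[] holders={none}
Step 17: wait(T2) -> count=1 queue=[] holders={T2}
Step 18: wait(T1) -> count=0 queue=[] holders={T1,T2}
Step 19: signal(T2) -> count=1 queue=[] holders={T1}
Final holders: T1

Answer: T1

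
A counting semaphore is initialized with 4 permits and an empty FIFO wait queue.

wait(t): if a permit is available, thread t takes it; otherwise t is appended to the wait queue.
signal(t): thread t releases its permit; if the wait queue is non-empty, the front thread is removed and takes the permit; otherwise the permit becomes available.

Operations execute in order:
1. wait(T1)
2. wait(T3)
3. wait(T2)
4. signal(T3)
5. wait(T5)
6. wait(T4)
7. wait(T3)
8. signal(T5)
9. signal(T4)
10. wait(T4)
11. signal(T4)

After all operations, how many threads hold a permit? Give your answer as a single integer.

Step 1: wait(T1) -> count=3 queue=[] holders={T1}
Step 2: wait(T3) -> count=2 queue=[] holders={T1,T3}
Step 3: wait(T2) -> count=1 queue=[] holders={T1,T2,T3}
Step 4: signal(T3) -> count=2 queue=[] holders={T1,T2}
Step 5: wait(T5) -> count=1 queue=[] holders={T1,T2,T5}
Step 6: wait(T4) -> count=0 queue=[] holders={T1,T2,T4,T5}
Step 7: wait(T3) -> count=0 queue=[T3] holders={T1,T2,T4,T5}
Step 8: signal(T5) -> count=0 queue=[] holders={T1,T2,T3,T4}
Step 9: signal(T4) -> count=1 queue=[] holders={T1,T2,T3}
Step 10: wait(T4) -> count=0 queue=[] holders={T1,T2,T3,T4}
Step 11: signal(T4) -> count=1 queue=[] holders={T1,T2,T3}
Final holders: {T1,T2,T3} -> 3 thread(s)

Answer: 3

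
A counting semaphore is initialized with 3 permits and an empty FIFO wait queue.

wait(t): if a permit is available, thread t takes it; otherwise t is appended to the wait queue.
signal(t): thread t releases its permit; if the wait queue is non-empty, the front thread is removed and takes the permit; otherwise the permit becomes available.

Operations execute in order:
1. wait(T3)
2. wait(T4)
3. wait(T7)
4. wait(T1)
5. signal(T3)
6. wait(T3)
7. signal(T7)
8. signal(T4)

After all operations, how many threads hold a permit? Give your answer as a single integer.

Step 1: wait(T3) -> count=2 queue=[] holders={T3}
Step 2: wait(T4) -> count=1 queue=[] holders={T3,T4}
Step 3: wait(T7) -> count=0 queue=[] holders={T3,T4,T7}
Step 4: wait(T1) -> count=0 queue=[T1] holders={T3,T4,T7}
Step 5: signal(T3) -> count=0 queue=[] holders={T1,T4,T7}
Step 6: wait(T3) -> count=0 queue=[T3] holders={T1,T4,T7}
Step 7: signal(T7) -> count=0 queue=[] holders={T1,T3,T4}
Step 8: signal(T4) -> count=1 queue=[] holders={T1,T3}
Final holders: {T1,T3} -> 2 thread(s)

Answer: 2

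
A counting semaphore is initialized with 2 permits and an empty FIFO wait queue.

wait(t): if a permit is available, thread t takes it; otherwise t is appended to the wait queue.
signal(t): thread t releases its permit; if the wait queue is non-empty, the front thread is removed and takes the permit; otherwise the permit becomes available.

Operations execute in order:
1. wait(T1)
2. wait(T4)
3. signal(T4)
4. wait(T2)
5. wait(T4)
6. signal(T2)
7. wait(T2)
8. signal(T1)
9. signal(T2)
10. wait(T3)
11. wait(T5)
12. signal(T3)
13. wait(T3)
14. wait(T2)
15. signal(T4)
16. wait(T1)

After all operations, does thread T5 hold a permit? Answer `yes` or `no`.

Answer: yes

Derivation:
Step 1: wait(T1) -> count=1 queue=[] holders={T1}
Step 2: wait(T4) -> count=0 queue=[] holders={T1,T4}
Step 3: signal(T4) -> count=1 queue=[] holders={T1}
Step 4: wait(T2) -> count=0 queue=[] holders={T1,T2}
Step 5: wait(T4) -> count=0 queue=[T4] holders={T1,T2}
Step 6: signal(T2) -> count=0 queue=[] holders={T1,T4}
Step 7: wait(T2) -> count=0 queue=[T2] holders={T1,T4}
Step 8: signal(T1) -> count=0 queue=[] holders={T2,T4}
Step 9: signal(T2) -> count=1 queue=[] holders={T4}
Step 10: wait(T3) -> count=0 queue=[] holders={T3,T4}
Step 11: wait(T5) -> count=0 queue=[T5] holders={T3,T4}
Step 12: signal(T3) -> count=0 queue=[] holders={T4,T5}
Step 13: wait(T3) -> count=0 queue=[T3] holders={T4,T5}
Step 14: wait(T2) -> count=0 queue=[T3,T2] holders={T4,T5}
Step 15: signal(T4) -> count=0 queue=[T2] holders={T3,T5}
Step 16: wait(T1) -> count=0 queue=[T2,T1] holders={T3,T5}
Final holders: {T3,T5} -> T5 in holders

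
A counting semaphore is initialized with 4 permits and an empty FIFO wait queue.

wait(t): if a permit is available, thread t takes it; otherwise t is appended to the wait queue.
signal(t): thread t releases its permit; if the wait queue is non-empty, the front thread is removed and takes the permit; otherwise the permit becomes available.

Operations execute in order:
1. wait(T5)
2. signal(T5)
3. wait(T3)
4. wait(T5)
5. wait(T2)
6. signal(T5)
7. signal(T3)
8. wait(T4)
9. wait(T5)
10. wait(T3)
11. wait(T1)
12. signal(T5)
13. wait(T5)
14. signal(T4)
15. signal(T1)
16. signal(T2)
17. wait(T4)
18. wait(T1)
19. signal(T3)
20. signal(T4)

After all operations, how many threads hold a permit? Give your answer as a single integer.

Step 1: wait(T5) -> count=3 queue=[] holders={T5}
Step 2: signal(T5) -> count=4 queue=[] holders={none}
Step 3: wait(T3) -> count=3 queue=[] holders={T3}
Step 4: wait(T5) -> count=2 queue=[] holders={T3,T5}
Step 5: wait(T2) -> count=1 queue=[] holders={T2,T3,T5}
Step 6: signal(T5) -> count=2 queue=[] holders={T2,T3}
Step 7: signal(T3) -> count=3 queue=[] holders={T2}
Step 8: wait(T4) -> count=2 queue=[] holders={T2,T4}
Step 9: wait(T5) -> count=1 queue=[] holders={T2,T4,T5}
Step 10: wait(T3) -> count=0 queue=[] holders={T2,T3,T4,T5}
Step 11: wait(T1) -> count=0 queue=[T1] holders={T2,T3,T4,T5}
Step 12: signal(T5) -> count=0 queue=[] holders={T1,T2,T3,T4}
Step 13: wait(T5) -> count=0 queue=[T5] holders={T1,T2,T3,T4}
Step 14: signal(T4) -> count=0 queue=[] holders={T1,T2,T3,T5}
Step 15: signal(T1) -> count=1 queue=[] holders={T2,T3,T5}
Step 16: signal(T2) -> count=2 queue=[] holders={T3,T5}
Step 17: wait(T4) -> count=1 queue=[] holders={T3,T4,T5}
Step 18: wait(T1) -> count=0 queue=[] holders={T1,T3,T4,T5}
Step 19: signal(T3) -> count=1 queue=[] holders={T1,T4,T5}
Step 20: signal(T4) -> count=2 queue=[] holders={T1,T5}
Final holders: {T1,T5} -> 2 thread(s)

Answer: 2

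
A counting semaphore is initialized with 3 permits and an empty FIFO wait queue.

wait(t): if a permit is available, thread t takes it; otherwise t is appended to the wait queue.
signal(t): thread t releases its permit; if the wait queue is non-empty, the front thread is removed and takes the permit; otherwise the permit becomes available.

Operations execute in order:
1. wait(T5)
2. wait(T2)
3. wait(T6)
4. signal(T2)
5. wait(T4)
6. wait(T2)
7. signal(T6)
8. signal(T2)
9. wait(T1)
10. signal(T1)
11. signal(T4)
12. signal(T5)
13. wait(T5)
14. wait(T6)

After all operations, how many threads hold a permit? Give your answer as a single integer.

Answer: 2

Derivation:
Step 1: wait(T5) -> count=2 queue=[] holders={T5}
Step 2: wait(T2) -> count=1 queue=[] holders={T2,T5}
Step 3: wait(T6) -> count=0 queue=[] holders={T2,T5,T6}
Step 4: signal(T2) -> count=1 queue=[] holders={T5,T6}
Step 5: wait(T4) -> count=0 queue=[] holders={T4,T5,T6}
Step 6: wait(T2) -> count=0 queue=[T2] holders={T4,T5,T6}
Step 7: signal(T6) -> count=0 queue=[] holders={T2,T4,T5}
Step 8: signal(T2) -> count=1 queue=[] holders={T4,T5}
Step 9: wait(T1) -> count=0 queue=[] holders={T1,T4,T5}
Step 10: signal(T1) -> count=1 queue=[] holders={T4,T5}
Step 11: signal(T4) -> count=2 queue=[] holders={T5}
Step 12: signal(T5) -> count=3 queue=[] holders={none}
Step 13: wait(T5) -> count=2 queue=[] holders={T5}
Step 14: wait(T6) -> count=1 queue=[] holders={T5,T6}
Final holders: {T5,T6} -> 2 thread(s)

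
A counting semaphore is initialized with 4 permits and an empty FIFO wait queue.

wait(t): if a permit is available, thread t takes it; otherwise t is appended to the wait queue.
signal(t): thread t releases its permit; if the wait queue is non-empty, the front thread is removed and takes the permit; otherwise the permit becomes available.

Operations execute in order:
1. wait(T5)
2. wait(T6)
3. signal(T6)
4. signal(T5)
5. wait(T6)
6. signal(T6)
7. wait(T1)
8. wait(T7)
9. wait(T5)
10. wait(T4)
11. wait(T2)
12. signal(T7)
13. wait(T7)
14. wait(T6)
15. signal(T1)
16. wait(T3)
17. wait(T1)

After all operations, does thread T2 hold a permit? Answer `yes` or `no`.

Step 1: wait(T5) -> count=3 queue=[] holders={T5}
Step 2: wait(T6) -> count=2 queue=[] holders={T5,T6}
Step 3: signal(T6) -> count=3 queue=[] holders={T5}
Step 4: signal(T5) -> count=4 queue=[] holders={none}
Step 5: wait(T6) -> count=3 queue=[] holders={T6}
Step 6: signal(T6) -> count=4 queue=[] holders={none}
Step 7: wait(T1) -> count=3 queue=[] holders={T1}
Step 8: wait(T7) -> count=2 queue=[] holders={T1,T7}
Step 9: wait(T5) -> count=1 queue=[] holders={T1,T5,T7}
Step 10: wait(T4) -> count=0 queue=[] holders={T1,T4,T5,T7}
Step 11: wait(T2) -> count=0 queue=[T2] holders={T1,T4,T5,T7}
Step 12: signal(T7) -> count=0 queue=[] holders={T1,T2,T4,T5}
Step 13: wait(T7) -> count=0 queue=[T7] holders={T1,T2,T4,T5}
Step 14: wait(T6) -> count=0 queue=[T7,T6] holders={T1,T2,T4,T5}
Step 15: signal(T1) -> count=0 queue=[T6] holders={T2,T4,T5,T7}
Step 16: wait(T3) -> count=0 queue=[T6,T3] holders={T2,T4,T5,T7}
Step 17: wait(T1) -> count=0 queue=[T6,T3,T1] holders={T2,T4,T5,T7}
Final holders: {T2,T4,T5,T7} -> T2 in holders

Answer: yes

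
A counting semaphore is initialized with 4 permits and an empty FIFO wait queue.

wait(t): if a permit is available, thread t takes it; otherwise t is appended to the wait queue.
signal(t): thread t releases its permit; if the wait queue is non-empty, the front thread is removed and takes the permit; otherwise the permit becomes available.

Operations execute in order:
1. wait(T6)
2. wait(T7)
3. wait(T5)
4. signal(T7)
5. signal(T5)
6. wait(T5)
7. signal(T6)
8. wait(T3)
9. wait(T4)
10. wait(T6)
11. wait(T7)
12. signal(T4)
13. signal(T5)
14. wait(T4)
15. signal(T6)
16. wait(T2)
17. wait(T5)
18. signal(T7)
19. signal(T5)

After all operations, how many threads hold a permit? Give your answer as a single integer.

Answer: 3

Derivation:
Step 1: wait(T6) -> count=3 queue=[] holders={T6}
Step 2: wait(T7) -> count=2 queue=[] holders={T6,T7}
Step 3: wait(T5) -> count=1 queue=[] holders={T5,T6,T7}
Step 4: signal(T7) -> count=2 queue=[] holders={T5,T6}
Step 5: signal(T5) -> count=3 queue=[] holders={T6}
Step 6: wait(T5) -> count=2 queue=[] holders={T5,T6}
Step 7: signal(T6) -> count=3 queue=[] holders={T5}
Step 8: wait(T3) -> count=2 queue=[] holders={T3,T5}
Step 9: wait(T4) -> count=1 queue=[] holders={T3,T4,T5}
Step 10: wait(T6) -> count=0 queue=[] holders={T3,T4,T5,T6}
Step 11: wait(T7) -> count=0 queue=[T7] holders={T3,T4,T5,T6}
Step 12: signal(T4) -> count=0 queue=[] holders={T3,T5,T6,T7}
Step 13: signal(T5) -> count=1 queue=[] holders={T3,T6,T7}
Step 14: wait(T4) -> count=0 queue=[] holders={T3,T4,T6,T7}
Step 15: signal(T6) -> count=1 queue=[] holders={T3,T4,T7}
Step 16: wait(T2) -> count=0 queue=[] holders={T2,T3,T4,T7}
Step 17: wait(T5) -> count=0 queue=[T5] holders={T2,T3,T4,T7}
Step 18: signal(T7) -> count=0 queue=[] holders={T2,T3,T4,T5}
Step 19: signal(T5) -> count=1 queue=[] holders={T2,T3,T4}
Final holders: {T2,T3,T4} -> 3 thread(s)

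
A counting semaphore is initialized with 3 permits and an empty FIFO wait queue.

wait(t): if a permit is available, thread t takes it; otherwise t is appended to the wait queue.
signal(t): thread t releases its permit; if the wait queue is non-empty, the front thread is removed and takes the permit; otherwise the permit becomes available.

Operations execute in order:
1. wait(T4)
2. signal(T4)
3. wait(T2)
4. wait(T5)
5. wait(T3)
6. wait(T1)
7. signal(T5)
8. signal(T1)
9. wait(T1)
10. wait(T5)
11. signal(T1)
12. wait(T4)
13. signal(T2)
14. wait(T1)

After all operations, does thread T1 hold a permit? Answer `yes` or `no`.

Step 1: wait(T4) -> count=2 queue=[] holders={T4}
Step 2: signal(T4) -> count=3 queue=[] holders={none}
Step 3: wait(T2) -> count=2 queue=[] holders={T2}
Step 4: wait(T5) -> count=1 queue=[] holders={T2,T5}
Step 5: wait(T3) -> count=0 queue=[] holders={T2,T3,T5}
Step 6: wait(T1) -> count=0 queue=[T1] holders={T2,T3,T5}
Step 7: signal(T5) -> count=0 queue=[] holders={T1,T2,T3}
Step 8: signal(T1) -> count=1 queue=[] holders={T2,T3}
Step 9: wait(T1) -> count=0 queue=[] holders={T1,T2,T3}
Step 10: wait(T5) -> count=0 queue=[T5] holders={T1,T2,T3}
Step 11: signal(T1) -> count=0 queue=[] holders={T2,T3,T5}
Step 12: wait(T4) -> count=0 queue=[T4] holders={T2,T3,T5}
Step 13: signal(T2) -> count=0 queue=[] holders={T3,T4,T5}
Step 14: wait(T1) -> count=0 queue=[T1] holders={T3,T4,T5}
Final holders: {T3,T4,T5} -> T1 not in holders

Answer: no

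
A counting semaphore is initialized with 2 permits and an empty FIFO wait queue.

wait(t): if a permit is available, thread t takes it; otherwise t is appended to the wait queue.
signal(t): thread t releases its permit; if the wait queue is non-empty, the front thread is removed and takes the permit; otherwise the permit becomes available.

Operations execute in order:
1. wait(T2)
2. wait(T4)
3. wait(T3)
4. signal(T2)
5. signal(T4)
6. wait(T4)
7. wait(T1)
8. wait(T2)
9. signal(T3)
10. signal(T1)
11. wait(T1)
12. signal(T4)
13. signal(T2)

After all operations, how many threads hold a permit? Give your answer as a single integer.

Answer: 1

Derivation:
Step 1: wait(T2) -> count=1 queue=[] holders={T2}
Step 2: wait(T4) -> count=0 queue=[] holders={T2,T4}
Step 3: wait(T3) -> count=0 queue=[T3] holders={T2,T4}
Step 4: signal(T2) -> count=0 queue=[] holders={T3,T4}
Step 5: signal(T4) -> count=1 queue=[] holders={T3}
Step 6: wait(T4) -> count=0 queue=[] holders={T3,T4}
Step 7: wait(T1) -> count=0 queue=[T1] holders={T3,T4}
Step 8: wait(T2) -> count=0 queue=[T1,T2] holders={T3,T4}
Step 9: signal(T3) -> count=0 queue=[T2] holders={T1,T4}
Step 10: signal(T1) -> count=0 queue=[] holders={T2,T4}
Step 11: wait(T1) -> count=0 queue=[T1] holders={T2,T4}
Step 12: signal(T4) -> count=0 queue=[] holders={T1,T2}
Step 13: signal(T2) -> count=1 queue=[] holders={T1}
Final holders: {T1} -> 1 thread(s)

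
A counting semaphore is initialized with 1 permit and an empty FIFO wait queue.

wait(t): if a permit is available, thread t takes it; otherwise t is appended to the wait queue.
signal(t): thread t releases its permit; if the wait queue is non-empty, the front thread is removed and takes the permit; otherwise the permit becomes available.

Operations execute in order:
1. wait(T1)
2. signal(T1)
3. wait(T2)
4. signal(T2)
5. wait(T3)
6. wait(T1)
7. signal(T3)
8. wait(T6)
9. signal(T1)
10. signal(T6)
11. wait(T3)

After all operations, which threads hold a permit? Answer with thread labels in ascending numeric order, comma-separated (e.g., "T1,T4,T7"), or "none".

Answer: T3

Derivation:
Step 1: wait(T1) -> count=0 queue=[] holders={T1}
Step 2: signal(T1) -> count=1 queue=[] holders={none}
Step 3: wait(T2) -> count=0 queue=[] holders={T2}
Step 4: signal(T2) -> count=1 queue=[] holders={none}
Step 5: wait(T3) -> count=0 queue=[] holders={T3}
Step 6: wait(T1) -> count=0 queue=[T1] holders={T3}
Step 7: signal(T3) -> count=0 queue=[] holders={T1}
Step 8: wait(T6) -> count=0 queue=[T6] holders={T1}
Step 9: signal(T1) -> count=0 queue=[] holders={T6}
Step 10: signal(T6) -> count=1 queue=[] holders={none}
Step 11: wait(T3) -> count=0 queue=[] holders={T3}
Final holders: T3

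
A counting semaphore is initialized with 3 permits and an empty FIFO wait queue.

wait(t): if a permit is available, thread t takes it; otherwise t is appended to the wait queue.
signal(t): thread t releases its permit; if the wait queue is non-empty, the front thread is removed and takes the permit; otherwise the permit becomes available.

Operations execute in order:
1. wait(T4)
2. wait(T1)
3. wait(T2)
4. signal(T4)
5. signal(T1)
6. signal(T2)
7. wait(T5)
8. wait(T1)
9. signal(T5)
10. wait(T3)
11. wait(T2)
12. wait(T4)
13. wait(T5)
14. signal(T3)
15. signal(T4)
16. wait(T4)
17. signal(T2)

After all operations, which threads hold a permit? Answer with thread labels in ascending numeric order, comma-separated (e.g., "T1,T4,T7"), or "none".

Answer: T1,T4,T5

Derivation:
Step 1: wait(T4) -> count=2 queue=[] holders={T4}
Step 2: wait(T1) -> count=1 queue=[] holders={T1,T4}
Step 3: wait(T2) -> count=0 queue=[] holders={T1,T2,T4}
Step 4: signal(T4) -> count=1 queue=[] holders={T1,T2}
Step 5: signal(T1) -> count=2 queue=[] holders={T2}
Step 6: signal(T2) -> count=3 queue=[] holders={none}
Step 7: wait(T5) -> count=2 queue=[] holders={T5}
Step 8: wait(T1) -> count=1 queue=[] holders={T1,T5}
Step 9: signal(T5) -> count=2 queue=[] holders={T1}
Step 10: wait(T3) -> count=1 queue=[] holders={T1,T3}
Step 11: wait(T2) -> count=0 queue=[] holders={T1,T2,T3}
Step 12: wait(T4) -> count=0 queue=[T4] holders={T1,T2,T3}
Step 13: wait(T5) -> count=0 queue=[T4,T5] holders={T1,T2,T3}
Step 14: signal(T3) -> count=0 queue=[T5] holders={T1,T2,T4}
Step 15: signal(T4) -> count=0 queue=[] holders={T1,T2,T5}
Step 16: wait(T4) -> count=0 queue=[T4] holders={T1,T2,T5}
Step 17: signal(T2) -> count=0 queue=[] holders={T1,T4,T5}
Final holders: T1,T4,T5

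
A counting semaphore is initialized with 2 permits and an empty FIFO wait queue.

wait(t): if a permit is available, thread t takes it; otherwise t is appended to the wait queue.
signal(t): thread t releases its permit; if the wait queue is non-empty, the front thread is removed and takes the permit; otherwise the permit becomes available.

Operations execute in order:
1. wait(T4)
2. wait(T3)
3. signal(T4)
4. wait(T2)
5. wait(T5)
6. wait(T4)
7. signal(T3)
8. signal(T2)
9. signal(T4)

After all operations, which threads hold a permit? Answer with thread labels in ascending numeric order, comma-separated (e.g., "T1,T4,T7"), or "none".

Step 1: wait(T4) -> count=1 queue=[] holders={T4}
Step 2: wait(T3) -> count=0 queue=[] holders={T3,T4}
Step 3: signal(T4) -> count=1 queue=[] holders={T3}
Step 4: wait(T2) -> count=0 queue=[] holders={T2,T3}
Step 5: wait(T5) -> count=0 queue=[T5] holders={T2,T3}
Step 6: wait(T4) -> count=0 queue=[T5,T4] holders={T2,T3}
Step 7: signal(T3) -> count=0 queue=[T4] holders={T2,T5}
Step 8: signal(T2) -> count=0 queue=[] holders={T4,T5}
Step 9: signal(T4) -> count=1 queue=[] holders={T5}
Final holders: T5

Answer: T5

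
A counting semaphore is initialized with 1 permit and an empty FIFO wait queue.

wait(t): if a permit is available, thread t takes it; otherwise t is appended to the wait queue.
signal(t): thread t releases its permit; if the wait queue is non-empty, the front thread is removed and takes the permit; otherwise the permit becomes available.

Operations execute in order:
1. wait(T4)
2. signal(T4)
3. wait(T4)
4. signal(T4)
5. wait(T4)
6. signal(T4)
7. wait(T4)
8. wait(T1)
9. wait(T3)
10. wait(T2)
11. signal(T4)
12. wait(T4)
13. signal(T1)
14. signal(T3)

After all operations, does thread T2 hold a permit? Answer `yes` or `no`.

Answer: yes

Derivation:
Step 1: wait(T4) -> count=0 queue=[] holders={T4}
Step 2: signal(T4) -> count=1 queue=[] holders={none}
Step 3: wait(T4) -> count=0 queue=[] holders={T4}
Step 4: signal(T4) -> count=1 queue=[] holders={none}
Step 5: wait(T4) -> count=0 queue=[] holders={T4}
Step 6: signal(T4) -> count=1 queue=[] holders={none}
Step 7: wait(T4) -> count=0 queue=[] holders={T4}
Step 8: wait(T1) -> count=0 queue=[T1] holders={T4}
Step 9: wait(T3) -> count=0 queue=[T1,T3] holders={T4}
Step 10: wait(T2) -> count=0 queue=[T1,T3,T2] holders={T4}
Step 11: signal(T4) -> count=0 queue=[T3,T2] holders={T1}
Step 12: wait(T4) -> count=0 queue=[T3,T2,T4] holders={T1}
Step 13: signal(T1) -> count=0 queue=[T2,T4] holders={T3}
Step 14: signal(T3) -> count=0 queue=[T4] holders={T2}
Final holders: {T2} -> T2 in holders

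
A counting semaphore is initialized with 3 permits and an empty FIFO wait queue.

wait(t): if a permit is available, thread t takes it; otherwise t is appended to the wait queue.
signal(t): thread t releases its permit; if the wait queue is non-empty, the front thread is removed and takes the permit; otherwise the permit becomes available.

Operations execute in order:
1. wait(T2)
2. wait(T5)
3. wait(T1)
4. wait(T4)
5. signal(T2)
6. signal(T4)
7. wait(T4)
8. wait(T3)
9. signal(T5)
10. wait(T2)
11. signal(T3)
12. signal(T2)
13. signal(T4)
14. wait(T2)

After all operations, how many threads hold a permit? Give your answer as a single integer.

Step 1: wait(T2) -> count=2 queue=[] holders={T2}
Step 2: wait(T5) -> count=1 queue=[] holders={T2,T5}
Step 3: wait(T1) -> count=0 queue=[] holders={T1,T2,T5}
Step 4: wait(T4) -> count=0 queue=[T4] holders={T1,T2,T5}
Step 5: signal(T2) -> count=0 queue=[] holders={T1,T4,T5}
Step 6: signal(T4) -> count=1 queue=[] holders={T1,T5}
Step 7: wait(T4) -> count=0 queue=[] holders={T1,T4,T5}
Step 8: wait(T3) -> count=0 queue=[T3] holders={T1,T4,T5}
Step 9: signal(T5) -> count=0 queue=[] holders={T1,T3,T4}
Step 10: wait(T2) -> count=0 queue=[T2] holders={T1,T3,T4}
Step 11: signal(T3) -> count=0 queue=[] holders={T1,T2,T4}
Step 12: signal(T2) -> count=1 queue=[] holders={T1,T4}
Step 13: signal(T4) -> count=2 queue=[] holders={T1}
Step 14: wait(T2) -> count=1 queue=[] holders={T1,T2}
Final holders: {T1,T2} -> 2 thread(s)

Answer: 2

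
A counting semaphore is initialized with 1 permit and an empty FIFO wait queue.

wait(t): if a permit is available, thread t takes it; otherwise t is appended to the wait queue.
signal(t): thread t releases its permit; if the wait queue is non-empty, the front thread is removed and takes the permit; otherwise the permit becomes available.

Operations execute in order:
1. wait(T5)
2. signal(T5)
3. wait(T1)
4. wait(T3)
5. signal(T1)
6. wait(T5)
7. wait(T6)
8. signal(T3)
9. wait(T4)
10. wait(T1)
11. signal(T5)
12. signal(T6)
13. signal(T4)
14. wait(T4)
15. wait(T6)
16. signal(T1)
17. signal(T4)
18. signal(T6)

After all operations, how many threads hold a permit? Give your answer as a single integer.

Answer: 0

Derivation:
Step 1: wait(T5) -> count=0 queue=[] holders={T5}
Step 2: signal(T5) -> count=1 queue=[] holders={none}
Step 3: wait(T1) -> count=0 queue=[] holders={T1}
Step 4: wait(T3) -> count=0 queue=[T3] holders={T1}
Step 5: signal(T1) -> count=0 queue=[] holders={T3}
Step 6: wait(T5) -> count=0 queue=[T5] holders={T3}
Step 7: wait(T6) -> count=0 queue=[T5,T6] holders={T3}
Step 8: signal(T3) -> count=0 queue=[T6] holders={T5}
Step 9: wait(T4) -> count=0 queue=[T6,T4] holders={T5}
Step 10: wait(T1) -> count=0 queue=[T6,T4,T1] holders={T5}
Step 11: signal(T5) -> count=0 queue=[T4,T1] holders={T6}
Step 12: signal(T6) -> count=0 queue=[T1] holders={T4}
Step 13: signal(T4) -> count=0 queue=[] holders={T1}
Step 14: wait(T4) -> count=0 queue=[T4] holders={T1}
Step 15: wait(T6) -> count=0 queue=[T4,T6] holders={T1}
Step 16: signal(T1) -> count=0 queue=[T6] holders={T4}
Step 17: signal(T4) -> count=0 queue=[] holders={T6}
Step 18: signal(T6) -> count=1 queue=[] holders={none}
Final holders: {none} -> 0 thread(s)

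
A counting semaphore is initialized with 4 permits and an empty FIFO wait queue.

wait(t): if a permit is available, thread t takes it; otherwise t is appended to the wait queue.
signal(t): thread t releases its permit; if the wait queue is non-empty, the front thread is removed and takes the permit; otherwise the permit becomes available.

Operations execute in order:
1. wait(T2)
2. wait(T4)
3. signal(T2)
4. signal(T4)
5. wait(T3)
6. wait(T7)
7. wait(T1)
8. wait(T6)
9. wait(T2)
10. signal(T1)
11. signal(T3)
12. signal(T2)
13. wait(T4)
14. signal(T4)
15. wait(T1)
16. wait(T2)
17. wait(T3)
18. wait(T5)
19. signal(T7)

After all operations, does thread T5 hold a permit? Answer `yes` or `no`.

Answer: no

Derivation:
Step 1: wait(T2) -> count=3 queue=[] holders={T2}
Step 2: wait(T4) -> count=2 queue=[] holders={T2,T4}
Step 3: signal(T2) -> count=3 queue=[] holders={T4}
Step 4: signal(T4) -> count=4 queue=[] holders={none}
Step 5: wait(T3) -> count=3 queue=[] holders={T3}
Step 6: wait(T7) -> count=2 queue=[] holders={T3,T7}
Step 7: wait(T1) -> count=1 queue=[] holders={T1,T3,T7}
Step 8: wait(T6) -> count=0 queue=[] holders={T1,T3,T6,T7}
Step 9: wait(T2) -> count=0 queue=[T2] holders={T1,T3,T6,T7}
Step 10: signal(T1) -> count=0 queue=[] holders={T2,T3,T6,T7}
Step 11: signal(T3) -> count=1 queue=[] holders={T2,T6,T7}
Step 12: signal(T2) -> count=2 queue=[] holders={T6,T7}
Step 13: wait(T4) -> count=1 queue=[] holders={T4,T6,T7}
Step 14: signal(T4) -> count=2 queue=[] holders={T6,T7}
Step 15: wait(T1) -> count=1 queue=[] holders={T1,T6,T7}
Step 16: wait(T2) -> count=0 queue=[] holders={T1,T2,T6,T7}
Step 17: wait(T3) -> count=0 queue=[T3] holders={T1,T2,T6,T7}
Step 18: wait(T5) -> count=0 queue=[T3,T5] holders={T1,T2,T6,T7}
Step 19: signal(T7) -> count=0 queue=[T5] holders={T1,T2,T3,T6}
Final holders: {T1,T2,T3,T6} -> T5 not in holders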